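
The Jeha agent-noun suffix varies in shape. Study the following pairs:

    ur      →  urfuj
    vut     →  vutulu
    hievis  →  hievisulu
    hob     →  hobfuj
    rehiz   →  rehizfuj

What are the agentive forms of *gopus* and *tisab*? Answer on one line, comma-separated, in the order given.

gopusulu, tisabfuj

Looking at the final consonant of each stem: -ulu when the stem ends in a voiceless consonant (*vut*, *hievis*); -fuj when the stem ends in a voiced consonant (*ur*, *hob*, *rehiz*).
Since the final consonant of *gopus* is /s/ (voiceless), it takes -ulu, giving *gopusulu*.
The final consonant of *tisab* is /b/, which is voiced, so the suffix is -fuj, giving *tisabfuj*.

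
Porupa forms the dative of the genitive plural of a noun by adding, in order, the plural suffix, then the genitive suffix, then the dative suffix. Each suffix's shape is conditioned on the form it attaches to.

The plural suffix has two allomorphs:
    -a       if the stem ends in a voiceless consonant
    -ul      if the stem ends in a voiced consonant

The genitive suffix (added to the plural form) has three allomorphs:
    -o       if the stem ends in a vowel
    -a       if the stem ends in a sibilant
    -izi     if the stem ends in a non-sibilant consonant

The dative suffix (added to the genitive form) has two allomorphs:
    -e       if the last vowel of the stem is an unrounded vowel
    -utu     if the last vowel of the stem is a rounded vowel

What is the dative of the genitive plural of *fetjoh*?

*fetjoh*: final consonant = /h/, voiceless → -a → *fetjoha*.
The plural form *fetjoha* — final sound /a/ (a vowel) → -o → *fetjohao*.
Since the last vowel of the genitive form *fetjohao* is /o/ (a rounded vowel), it takes -utu, giving *fetjohaoutu*.

fetjohaoutu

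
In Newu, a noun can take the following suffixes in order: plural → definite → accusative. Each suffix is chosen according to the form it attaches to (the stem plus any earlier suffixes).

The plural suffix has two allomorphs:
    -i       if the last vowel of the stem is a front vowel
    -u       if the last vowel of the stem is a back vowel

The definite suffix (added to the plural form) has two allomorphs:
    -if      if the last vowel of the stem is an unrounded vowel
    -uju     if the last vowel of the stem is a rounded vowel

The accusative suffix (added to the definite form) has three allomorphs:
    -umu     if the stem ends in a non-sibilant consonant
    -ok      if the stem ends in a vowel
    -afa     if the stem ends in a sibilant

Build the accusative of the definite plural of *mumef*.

mumefiifumu

Since the last vowel of *mumef* is /e/ (a front vowel), it takes -i, giving *mumefi*.
Since the last vowel of the plural form *mumefi* is /i/ (an unrounded vowel), it takes -if, giving *mumefiif*.
The definite form *mumefiif* — final sound /f/ (a non-sibilant consonant) → -umu → *mumefiifumu*.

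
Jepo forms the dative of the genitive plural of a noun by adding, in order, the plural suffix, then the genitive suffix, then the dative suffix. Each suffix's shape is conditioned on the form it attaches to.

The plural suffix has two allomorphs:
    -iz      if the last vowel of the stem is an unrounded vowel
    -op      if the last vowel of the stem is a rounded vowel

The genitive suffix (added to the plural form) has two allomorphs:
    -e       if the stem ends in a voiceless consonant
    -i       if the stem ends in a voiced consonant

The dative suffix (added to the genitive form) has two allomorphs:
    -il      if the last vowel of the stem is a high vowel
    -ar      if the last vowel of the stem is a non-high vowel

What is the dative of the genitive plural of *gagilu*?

gagiluopear

*gagilu*: last vowel = /u/, a rounded vowel → -op → *gagiluop*.
The plural form *gagiluop*: final consonant = /p/, voiceless → -e → *gagiluope*.
The last vowel of the genitive form *gagiluope* is /e/, which is a non-high vowel, so the dative suffix is -ar, giving *gagiluopear*.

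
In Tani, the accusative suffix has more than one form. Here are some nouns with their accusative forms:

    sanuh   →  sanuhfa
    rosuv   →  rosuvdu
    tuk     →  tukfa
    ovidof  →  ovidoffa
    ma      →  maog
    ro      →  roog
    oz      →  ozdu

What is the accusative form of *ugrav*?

ugravdu

The pattern is voicing of the final sound: -fa when the stem ends in a voiceless consonant (*sanuh*, *tuk*, *ovidof*); -du when the stem ends in a voiced consonant (*rosuv*, *oz*); -og when the stem ends in a vowel (*ma*, *ro*).
The final sound of *ugrav* is /v/, which is a voiced consonant, so the suffix is -du, giving *ugravdu*.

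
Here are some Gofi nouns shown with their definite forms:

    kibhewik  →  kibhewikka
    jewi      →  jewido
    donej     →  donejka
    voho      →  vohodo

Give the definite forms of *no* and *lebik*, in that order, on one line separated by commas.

The suffix is conditioned by the final sound: -ka when the stem ends in a consonant (*kibhewik*, *donej*); -do when the stem ends in a vowel (*jewi*, *voho*).
Since the final sound of *no* is /o/ (a vowel), it takes -do, giving *nodo*.
The final sound of *lebik* is /k/, which is a consonant, so the suffix is -ka, giving *lebikka*.

nodo, lebikka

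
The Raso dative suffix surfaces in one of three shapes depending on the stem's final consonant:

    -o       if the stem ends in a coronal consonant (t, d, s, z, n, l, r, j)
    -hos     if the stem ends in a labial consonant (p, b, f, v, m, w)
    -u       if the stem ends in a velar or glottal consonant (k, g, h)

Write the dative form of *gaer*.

gaero

*gaer* — final consonant /r/ (coronal) → -o → *gaero*.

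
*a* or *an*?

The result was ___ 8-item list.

The indefinite article is chosen by the initial *sound* of the following word, not its spelling.
The number *8* is spoken "eight", beginning with /eɪt/ — a vowel sound.
So the article is *an*: The result was an 8-item list.

an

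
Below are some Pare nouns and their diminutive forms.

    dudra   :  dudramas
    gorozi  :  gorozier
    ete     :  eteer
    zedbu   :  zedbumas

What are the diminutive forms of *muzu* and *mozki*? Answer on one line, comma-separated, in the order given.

muzumas, mozkier

Looking at the last vowel of each stem: -er when the last vowel of the stem is a front vowel (*gorozi*, *ete*); -mas when the last vowel of the stem is a back vowel (*dudra*, *zedbu*).
*muzu*: last vowel = /u/, a back vowel → -mas → *muzumas*.
*mozki* — last vowel /i/ (a front vowel) → -er → *mozkier*.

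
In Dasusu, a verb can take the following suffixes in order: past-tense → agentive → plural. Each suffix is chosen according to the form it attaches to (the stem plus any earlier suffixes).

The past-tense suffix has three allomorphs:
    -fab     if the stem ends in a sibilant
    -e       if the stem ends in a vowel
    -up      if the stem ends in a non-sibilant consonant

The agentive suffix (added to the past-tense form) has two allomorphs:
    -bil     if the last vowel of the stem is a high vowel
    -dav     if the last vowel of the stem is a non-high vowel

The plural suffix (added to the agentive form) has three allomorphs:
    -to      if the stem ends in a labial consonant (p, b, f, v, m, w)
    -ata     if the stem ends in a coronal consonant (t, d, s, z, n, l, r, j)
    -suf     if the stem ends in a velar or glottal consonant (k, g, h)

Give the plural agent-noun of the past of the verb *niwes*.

*niwes*: final sound = /s/, a sibilant → -fab → *niwesfab*.
Since the last vowel of the past-tense form *niwesfab* is /a/ (a non-high vowel), it takes -dav, giving *niwesfabdav*.
The agentive form *niwesfabdav*: final consonant = /v/, labial → -to → *niwesfabdavto*.

niwesfabdavto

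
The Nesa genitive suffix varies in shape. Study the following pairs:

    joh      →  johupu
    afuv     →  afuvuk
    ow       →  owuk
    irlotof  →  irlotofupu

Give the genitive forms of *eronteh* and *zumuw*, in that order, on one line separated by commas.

erontehupu, zumuwuk

Looking at the final consonant of each stem: -upu when the stem ends in a voiceless consonant (*joh*, *irlotof*); -uk when the stem ends in a voiced consonant (*afuv*, *ow*).
The final consonant of *eronteh* is /h/, which is voiceless, so the suffix is -upu, giving *erontehupu*.
*zumuw*: final consonant = /w/, voiced → -uk → *zumuwuk*.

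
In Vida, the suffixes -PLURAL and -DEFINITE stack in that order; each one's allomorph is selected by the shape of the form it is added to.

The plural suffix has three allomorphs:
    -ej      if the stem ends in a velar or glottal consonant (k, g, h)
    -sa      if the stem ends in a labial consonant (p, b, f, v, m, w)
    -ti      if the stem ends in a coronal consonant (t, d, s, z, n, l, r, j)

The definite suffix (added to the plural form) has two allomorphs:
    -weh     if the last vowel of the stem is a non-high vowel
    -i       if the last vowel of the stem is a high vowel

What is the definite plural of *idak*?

idakejweh

The final consonant of *idak* is /k/, which is velar/glottal, so the plural suffix is -ej, giving *idakej*.
The plural form *idakej*: last vowel = /e/, a non-high vowel → -weh → *idakejweh*.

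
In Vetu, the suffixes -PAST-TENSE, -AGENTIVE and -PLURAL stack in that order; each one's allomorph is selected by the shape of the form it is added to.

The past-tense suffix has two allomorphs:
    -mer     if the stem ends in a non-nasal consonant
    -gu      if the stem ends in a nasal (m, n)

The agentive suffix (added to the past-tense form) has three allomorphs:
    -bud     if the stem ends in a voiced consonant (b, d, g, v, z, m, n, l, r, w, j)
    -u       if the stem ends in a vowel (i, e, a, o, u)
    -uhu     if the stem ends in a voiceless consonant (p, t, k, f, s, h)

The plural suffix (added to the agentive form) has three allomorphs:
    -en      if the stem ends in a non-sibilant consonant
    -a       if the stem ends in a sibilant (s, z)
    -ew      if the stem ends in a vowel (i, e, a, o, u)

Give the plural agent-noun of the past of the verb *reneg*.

*reneg*: final consonant = /g/, non-nasal → -mer → *renegmer*.
Since the final sound of the past-tense form *renegmer* is /r/ (a voiced consonant), it takes -bud, giving *renegmerbud*.
The agentive form *renegmerbud* — final sound /d/ (a non-sibilant consonant) → -en → *renegmerbuden*.

renegmerbuden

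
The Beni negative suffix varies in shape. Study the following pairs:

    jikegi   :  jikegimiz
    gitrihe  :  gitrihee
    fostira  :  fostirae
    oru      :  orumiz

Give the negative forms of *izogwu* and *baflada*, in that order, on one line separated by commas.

izogwumiz, bafladae

The pattern is height harmony: -miz when the last vowel of the stem is a high vowel (*jikegi*, *oru*); -e when the last vowel of the stem is a non-high vowel (*gitrihe*, *fostira*).
The last vowel of *izogwu* is /u/, which is a high vowel, so the suffix is -miz, giving *izogwumiz*.
*baflada* — last vowel /a/ (a non-high vowel) → -e → *bafladae*.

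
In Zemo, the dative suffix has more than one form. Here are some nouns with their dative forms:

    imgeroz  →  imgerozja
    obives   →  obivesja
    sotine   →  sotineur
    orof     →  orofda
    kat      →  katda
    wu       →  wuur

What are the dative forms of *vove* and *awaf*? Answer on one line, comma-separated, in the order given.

voveur, awafda

The pattern is sibilance of the final sound: -ja when the stem ends in a sibilant (*imgeroz*, *obives*); -da when the stem ends in a non-sibilant consonant (*orof*, *kat*); -ur when the stem ends in a vowel (*sotine*, *wu*).
*vove* — final sound /e/ (a vowel) → -ur → *voveur*.
The final sound of *awaf* is /f/, which is a non-sibilant consonant, so the suffix is -da, giving *awafda*.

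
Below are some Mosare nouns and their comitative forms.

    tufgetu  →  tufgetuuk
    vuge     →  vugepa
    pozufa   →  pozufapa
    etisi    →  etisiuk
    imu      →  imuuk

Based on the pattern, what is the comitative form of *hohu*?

hohuuk

Looking at the last vowel of each stem: -uk when the last vowel of the stem is a high vowel (*tufgetu*, *etisi*, *imu*); -pa when the last vowel of the stem is a non-high vowel (*vuge*, *pozufa*).
*hohu* — last vowel /u/ (a high vowel) → -uk → *hohuuk*.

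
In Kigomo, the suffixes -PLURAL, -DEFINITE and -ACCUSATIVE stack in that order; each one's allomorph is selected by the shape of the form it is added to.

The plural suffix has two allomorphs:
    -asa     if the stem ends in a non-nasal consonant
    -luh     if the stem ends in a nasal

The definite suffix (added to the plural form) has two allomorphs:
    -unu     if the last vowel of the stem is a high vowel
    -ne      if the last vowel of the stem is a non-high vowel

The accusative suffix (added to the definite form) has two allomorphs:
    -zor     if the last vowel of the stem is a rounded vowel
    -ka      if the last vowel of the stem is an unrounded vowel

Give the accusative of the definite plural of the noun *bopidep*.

*bopidep*: final consonant = /p/, non-nasal → -asa → *bopidepasa*.
The plural form *bopidepasa* — last vowel /a/ (a non-high vowel) → -ne → *bopidepasane*.
Since the last vowel of the definite form *bopidepasane* is /e/ (an unrounded vowel), it takes -ka, giving *bopidepasaneka*.

bopidepasaneka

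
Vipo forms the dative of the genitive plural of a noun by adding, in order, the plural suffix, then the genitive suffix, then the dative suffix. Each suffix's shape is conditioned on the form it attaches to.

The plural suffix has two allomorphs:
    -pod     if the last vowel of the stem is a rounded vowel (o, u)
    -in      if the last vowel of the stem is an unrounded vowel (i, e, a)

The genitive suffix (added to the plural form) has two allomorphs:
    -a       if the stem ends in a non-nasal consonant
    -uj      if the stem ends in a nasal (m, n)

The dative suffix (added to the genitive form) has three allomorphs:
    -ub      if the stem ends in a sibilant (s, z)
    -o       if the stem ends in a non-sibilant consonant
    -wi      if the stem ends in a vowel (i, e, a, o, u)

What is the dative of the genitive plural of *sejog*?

sejogpodawi

*sejog*: last vowel = /o/, a rounded vowel → -pod → *sejogpod*.
The plural form *sejogpod*: final consonant = /d/, non-nasal → -a → *sejogpoda*.
The final sound of the genitive form *sejogpoda* is /a/, which is a vowel, so the dative suffix is -wi, giving *sejogpodawi*.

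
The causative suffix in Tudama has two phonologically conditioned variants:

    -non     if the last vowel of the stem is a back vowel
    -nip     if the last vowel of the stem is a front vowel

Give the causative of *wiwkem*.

*wiwkem* — last vowel /e/ (a front vowel) → -nip → *wiwkemnip*.

wiwkemnip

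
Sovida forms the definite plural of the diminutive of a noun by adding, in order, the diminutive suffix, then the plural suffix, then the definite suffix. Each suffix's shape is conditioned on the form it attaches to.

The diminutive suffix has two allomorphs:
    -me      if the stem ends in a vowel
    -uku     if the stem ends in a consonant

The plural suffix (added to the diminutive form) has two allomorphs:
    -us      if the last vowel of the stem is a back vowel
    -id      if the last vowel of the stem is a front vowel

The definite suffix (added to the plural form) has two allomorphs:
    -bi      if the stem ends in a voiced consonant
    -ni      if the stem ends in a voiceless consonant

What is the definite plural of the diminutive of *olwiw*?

olwiwukuusni

*olwiw*: final sound = /w/, a consonant → -uku → *olwiwuku*.
The diminutive form *olwiwuku* — last vowel /u/ (a back vowel) → -us → *olwiwukuus*.
The plural form *olwiwukuus* — final consonant /s/ (voiceless) → -ni → *olwiwukuusni*.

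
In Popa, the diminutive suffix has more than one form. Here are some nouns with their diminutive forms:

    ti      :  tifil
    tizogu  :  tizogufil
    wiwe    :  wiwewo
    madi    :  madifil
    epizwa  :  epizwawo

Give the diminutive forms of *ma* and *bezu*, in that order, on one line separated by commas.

The suffix is conditioned by the last vowel: -fil when the last vowel of the stem is a high vowel (*ti*, *tizogu*, *madi*); -wo when the last vowel of the stem is a non-high vowel (*wiwe*, *epizwa*).
*ma* — last vowel /a/ (a non-high vowel) → -wo → *mawo*.
The last vowel of *bezu* is /u/, which is a high vowel, so the suffix is -fil, giving *bezufil*.

mawo, bezufil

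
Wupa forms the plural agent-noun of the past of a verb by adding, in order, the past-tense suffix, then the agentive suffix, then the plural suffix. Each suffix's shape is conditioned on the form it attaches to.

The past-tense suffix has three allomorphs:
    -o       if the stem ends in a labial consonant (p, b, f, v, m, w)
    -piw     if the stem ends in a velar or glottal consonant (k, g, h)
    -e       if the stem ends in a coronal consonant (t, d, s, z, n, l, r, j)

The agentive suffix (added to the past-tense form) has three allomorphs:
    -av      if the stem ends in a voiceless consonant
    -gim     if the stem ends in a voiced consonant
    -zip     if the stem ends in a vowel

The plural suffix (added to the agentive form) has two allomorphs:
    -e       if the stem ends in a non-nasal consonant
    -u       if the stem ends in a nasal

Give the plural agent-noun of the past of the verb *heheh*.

hehehpiwgimu

The final consonant of *heheh* is /h/, which is velar/glottal, so the past-tense suffix is -piw, giving *hehehpiw*.
Since the final sound of the past-tense form *hehehpiw* is /w/ (a voiced consonant), it takes -gim, giving *hehehpiwgim*.
The agentive form *hehehpiwgim*: final consonant = /m/, a nasal → -u → *hehehpiwgimu*.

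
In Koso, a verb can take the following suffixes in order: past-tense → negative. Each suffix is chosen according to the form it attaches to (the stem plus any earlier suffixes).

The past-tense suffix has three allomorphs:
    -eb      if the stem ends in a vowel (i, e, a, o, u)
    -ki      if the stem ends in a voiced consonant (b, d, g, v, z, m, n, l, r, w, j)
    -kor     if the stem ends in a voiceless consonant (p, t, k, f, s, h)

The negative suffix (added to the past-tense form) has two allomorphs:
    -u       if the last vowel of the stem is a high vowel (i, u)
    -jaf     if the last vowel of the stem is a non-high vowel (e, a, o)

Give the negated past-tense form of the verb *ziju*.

zijuebjaf

*ziju*: final sound = /u/, a vowel → -eb → *zijueb*.
The past-tense form *zijueb* — last vowel /e/ (a non-high vowel) → -jaf → *zijuebjaf*.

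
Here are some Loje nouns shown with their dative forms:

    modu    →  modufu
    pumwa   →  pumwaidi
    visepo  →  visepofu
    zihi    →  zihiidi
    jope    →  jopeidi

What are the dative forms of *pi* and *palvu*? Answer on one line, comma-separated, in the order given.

The pattern is rounding harmony: -fu when the last vowel of the stem is a rounded vowel (*modu*, *visepo*); -idi when the last vowel of the stem is an unrounded vowel (*pumwa*, *zihi*, *jope*).
*pi*: last vowel = /i/, an unrounded vowel → -idi → *piidi*.
*palvu*: last vowel = /u/, a rounded vowel → -fu → *palvufu*.

piidi, palvufu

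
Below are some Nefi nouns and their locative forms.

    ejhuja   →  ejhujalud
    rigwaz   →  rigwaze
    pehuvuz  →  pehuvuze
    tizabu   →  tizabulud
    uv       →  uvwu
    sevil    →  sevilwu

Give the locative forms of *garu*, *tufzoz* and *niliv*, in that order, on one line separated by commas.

garulud, tufzoze, nilivwu

The suffix is conditioned by the final sound: -e when the stem ends in a sibilant (*rigwaz*, *pehuvuz*); -wu when the stem ends in a non-sibilant consonant (*uv*, *sevil*); -lud when the stem ends in a vowel (*ejhuja*, *tizabu*).
Since the final sound of *garu* is /u/ (a vowel), it takes -lud, giving *garulud*.
The final sound of *tufzoz* is /z/, which is a sibilant, so the suffix is -e, giving *tufzoze*.
*niliv* — final sound /v/ (a non-sibilant consonant) → -wu → *nilivwu*.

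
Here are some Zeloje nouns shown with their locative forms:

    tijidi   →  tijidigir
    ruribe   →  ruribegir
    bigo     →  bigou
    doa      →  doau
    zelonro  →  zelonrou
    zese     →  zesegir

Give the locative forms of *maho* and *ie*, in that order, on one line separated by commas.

mahou, iegir

The alternation tracks the last vowel of the stem — -gir when the last vowel of the stem is a front vowel (*tijidi*, *ruribe*, *zese*); -u when the last vowel of the stem is a back vowel (*bigo*, *doa*, *zelonro*).
*maho* — last vowel /o/ (a back vowel) → -u → *mahou*.
Since the last vowel of *ie* is /e/ (a front vowel), it takes -gir, giving *iegir*.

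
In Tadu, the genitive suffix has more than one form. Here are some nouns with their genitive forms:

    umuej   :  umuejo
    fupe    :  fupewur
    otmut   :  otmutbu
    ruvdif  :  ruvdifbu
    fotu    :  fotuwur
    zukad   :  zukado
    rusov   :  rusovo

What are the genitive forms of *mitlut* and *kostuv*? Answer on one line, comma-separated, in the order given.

The suffix is conditioned by the final sound: -bu when the stem ends in a voiceless consonant (*otmut*, *ruvdif*); -o when the stem ends in a voiced consonant (*umuej*, *zukad*, *rusov*); -wur when the stem ends in a vowel (*fupe*, *fotu*).
*mitlut* — final sound /t/ (a voiceless consonant) → -bu → *mitlutbu*.
The final sound of *kostuv* is /v/, which is a voiced consonant, so the suffix is -o, giving *kostuvo*.

mitlutbu, kostuvo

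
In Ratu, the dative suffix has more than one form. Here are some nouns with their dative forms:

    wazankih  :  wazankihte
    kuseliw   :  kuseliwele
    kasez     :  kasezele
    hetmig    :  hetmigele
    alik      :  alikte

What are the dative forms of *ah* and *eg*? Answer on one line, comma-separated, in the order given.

ahte, egele

The alternation tracks the final consonant of the stem — -te when the stem ends in a voiceless consonant (*wazankih*, *alik*); -ele when the stem ends in a voiced consonant (*kuseliw*, *kasez*, *hetmig*).
The final consonant of *ah* is /h/, which is voiceless, so the suffix is -te, giving *ahte*.
*eg*: final consonant = /g/, voiced → -ele → *egele*.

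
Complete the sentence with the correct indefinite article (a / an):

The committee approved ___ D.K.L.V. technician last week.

a

The indefinite article is chosen by the initial *sound* of the following word, not its spelling.
The initialism *D.K.L.V.* is read letter by letter; the first letter, D, is pronounced /diː/, which begins with a consonant sound.
So the article is *a*: The committee approved a D.K.L.V. technician last week.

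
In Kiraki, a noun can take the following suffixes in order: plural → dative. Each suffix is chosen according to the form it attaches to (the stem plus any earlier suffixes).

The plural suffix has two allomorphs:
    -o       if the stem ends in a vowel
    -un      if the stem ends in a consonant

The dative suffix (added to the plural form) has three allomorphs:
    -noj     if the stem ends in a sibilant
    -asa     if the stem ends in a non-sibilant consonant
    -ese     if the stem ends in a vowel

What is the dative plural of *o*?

*o* — final sound /o/ (a vowel) → -o → *oo*.
The plural form *oo* — final sound /o/ (a vowel) → -ese → *ooese*.

ooese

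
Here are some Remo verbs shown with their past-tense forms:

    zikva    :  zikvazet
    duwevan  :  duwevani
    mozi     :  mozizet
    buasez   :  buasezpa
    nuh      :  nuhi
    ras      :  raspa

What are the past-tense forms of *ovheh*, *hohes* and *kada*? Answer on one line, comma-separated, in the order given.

The pattern is sibilance of the final sound: -pa when the stem ends in a sibilant (*buasez*, *ras*); -i when the stem ends in a non-sibilant consonant (*duwevan*, *nuh*); -zet when the stem ends in a vowel (*zikva*, *mozi*).
The final sound of *ovheh* is /h/, which is a non-sibilant consonant, so the suffix is -i, giving *ovhehi*.
Since the final sound of *hohes* is /s/ (a sibilant), it takes -pa, giving *hohespa*.
Since the final sound of *kada* is /a/ (a vowel), it takes -zet, giving *kadazet*.

ovhehi, hohespa, kadazet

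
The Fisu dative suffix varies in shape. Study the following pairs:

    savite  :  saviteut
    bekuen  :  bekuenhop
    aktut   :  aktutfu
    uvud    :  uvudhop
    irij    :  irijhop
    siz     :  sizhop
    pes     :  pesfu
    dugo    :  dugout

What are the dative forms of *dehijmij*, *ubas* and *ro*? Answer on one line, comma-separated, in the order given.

Looking at the final sound of each stem: -fu when the stem ends in a voiceless consonant (*aktut*, *pes*); -hop when the stem ends in a voiced consonant (*bekuen*, *uvud*, *irij*, *siz*); -ut when the stem ends in a vowel (*savite*, *dugo*).
Since the final sound of *dehijmij* is /j/ (a voiced consonant), it takes -hop, giving *dehijmijhop*.
The final sound of *ubas* is /s/, which is a voiceless consonant, so the suffix is -fu, giving *ubasfu*.
*ro* — final sound /o/ (a vowel) → -ut → *rout*.

dehijmijhop, ubasfu, rout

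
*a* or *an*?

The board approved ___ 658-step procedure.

a

The indefinite article is chosen by the initial *sound* of the following word, not its spelling.
The number *658* is spoken "six hundred …", beginning with /sɪks/ — a consonant sound.
So the article is *a*: The board approved a 658-step procedure.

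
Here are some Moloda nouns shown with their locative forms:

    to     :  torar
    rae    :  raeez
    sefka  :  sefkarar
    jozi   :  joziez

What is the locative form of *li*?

The alternation tracks the last vowel of the stem — -ez when the last vowel of the stem is a front vowel (*rae*, *jozi*); -rar when the last vowel of the stem is a back vowel (*to*, *sefka*).
The last vowel of *li* is /i/, which is a front vowel, so the suffix is -ez, giving *liez*.

liez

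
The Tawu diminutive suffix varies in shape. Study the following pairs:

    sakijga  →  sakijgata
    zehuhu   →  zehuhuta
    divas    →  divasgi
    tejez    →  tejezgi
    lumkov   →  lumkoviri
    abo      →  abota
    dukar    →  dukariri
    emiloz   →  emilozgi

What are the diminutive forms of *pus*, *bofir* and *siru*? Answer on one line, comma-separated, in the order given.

pusgi, bofiriri, siruta

Looking at the final sound of each stem: -gi when the stem ends in a sibilant (*divas*, *tejez*, *emiloz*); -iri when the stem ends in a non-sibilant consonant (*lumkov*, *dukar*); -ta when the stem ends in a vowel (*sakijga*, *zehuhu*, *abo*).
*pus*: final sound = /s/, a sibilant → -gi → *pusgi*.
*bofir*: final sound = /r/, a non-sibilant consonant → -iri → *bofiriri*.
Since the final sound of *siru* is /u/ (a vowel), it takes -ta, giving *siruta*.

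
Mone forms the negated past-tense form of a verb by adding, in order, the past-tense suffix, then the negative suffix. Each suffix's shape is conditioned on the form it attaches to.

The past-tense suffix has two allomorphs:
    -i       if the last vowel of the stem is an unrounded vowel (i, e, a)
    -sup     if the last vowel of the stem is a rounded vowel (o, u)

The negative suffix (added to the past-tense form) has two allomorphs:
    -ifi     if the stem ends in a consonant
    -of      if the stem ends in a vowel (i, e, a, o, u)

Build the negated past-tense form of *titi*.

Since the last vowel of *titi* is /i/ (an unrounded vowel), it takes -i, giving *titii*.
The past-tense form *titii*: final sound = /i/, a vowel → -of → *titiiof*.

titiiof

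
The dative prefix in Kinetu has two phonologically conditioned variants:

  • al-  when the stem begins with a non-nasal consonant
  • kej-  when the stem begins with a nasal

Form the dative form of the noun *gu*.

algu

The first consonant of *gu* is /g/, which is non-nasal, so the prefix is al-, giving *algu*.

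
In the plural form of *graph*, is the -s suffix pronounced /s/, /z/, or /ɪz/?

The stem *graph* ends in a voiceless non-sibilant consonant.
The plural suffix surfaces as /ɪz/ after sibilants, /s/ after other voiceless consonants, and /z/ after other voiced sounds.
So the plural -s on *graph* is pronounced /s/.

/s/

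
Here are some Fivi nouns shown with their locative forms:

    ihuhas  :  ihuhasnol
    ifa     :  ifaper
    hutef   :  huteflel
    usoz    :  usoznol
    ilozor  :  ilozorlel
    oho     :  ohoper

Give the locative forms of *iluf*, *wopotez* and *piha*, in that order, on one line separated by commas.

iluflel, wopoteznol, pihaper

The suffix is conditioned by the final sound: -nol when the stem ends in a sibilant (*ihuhas*, *usoz*); -lel when the stem ends in a non-sibilant consonant (*hutef*, *ilozor*); -per when the stem ends in a vowel (*ifa*, *oho*).
*iluf* — final sound /f/ (a non-sibilant consonant) → -lel → *iluflel*.
*wopotez*: final sound = /z/, a sibilant → -nol → *wopoteznol*.
The final sound of *piha* is /a/, which is a vowel, so the suffix is -per, giving *pihaper*.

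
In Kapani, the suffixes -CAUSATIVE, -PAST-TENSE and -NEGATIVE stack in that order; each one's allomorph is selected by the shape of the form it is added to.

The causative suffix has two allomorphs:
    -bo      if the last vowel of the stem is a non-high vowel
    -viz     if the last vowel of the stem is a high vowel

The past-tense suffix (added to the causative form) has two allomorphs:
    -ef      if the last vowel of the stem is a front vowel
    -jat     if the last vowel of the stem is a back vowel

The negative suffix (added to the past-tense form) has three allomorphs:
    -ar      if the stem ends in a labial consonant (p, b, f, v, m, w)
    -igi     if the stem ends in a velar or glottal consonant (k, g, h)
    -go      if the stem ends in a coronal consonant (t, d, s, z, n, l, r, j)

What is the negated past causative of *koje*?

*koje* — last vowel /e/ (a non-high vowel) → -bo → *kojebo*.
The causative form *kojebo*: last vowel = /o/, a back vowel → -jat → *kojebojat*.
The past-tense form *kojebojat* — final consonant /t/ (coronal) → -go → *kojebojatgo*.

kojebojatgo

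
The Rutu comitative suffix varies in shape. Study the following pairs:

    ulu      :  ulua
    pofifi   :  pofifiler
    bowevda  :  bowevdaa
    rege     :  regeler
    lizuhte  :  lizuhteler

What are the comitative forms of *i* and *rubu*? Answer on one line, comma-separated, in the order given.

iler, rubua

Looking at the last vowel of each stem: -ler when the last vowel of the stem is a front vowel (*pofifi*, *rege*, *lizuhte*); -a when the last vowel of the stem is a back vowel (*ulu*, *bowevda*).
*i*: last vowel = /i/, a front vowel → -ler → *iler*.
*rubu*: last vowel = /u/, a back vowel → -a → *rubua*.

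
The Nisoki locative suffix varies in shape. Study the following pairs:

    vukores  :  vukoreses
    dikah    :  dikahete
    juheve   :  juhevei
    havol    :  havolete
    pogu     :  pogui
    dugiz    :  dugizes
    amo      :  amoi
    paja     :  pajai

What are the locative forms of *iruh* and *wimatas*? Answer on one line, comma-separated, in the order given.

The alternation tracks the final sound of the stem — -es when the stem ends in a sibilant (*vukores*, *dugiz*); -ete when the stem ends in a non-sibilant consonant (*dikah*, *havol*); -i when the stem ends in a vowel (*juheve*, *pogu*, *amo*, *paja*).
*iruh* — final sound /h/ (a non-sibilant consonant) → -ete → *iruhete*.
*wimatas* — final sound /s/ (a sibilant) → -es → *wimatases*.

iruhete, wimatases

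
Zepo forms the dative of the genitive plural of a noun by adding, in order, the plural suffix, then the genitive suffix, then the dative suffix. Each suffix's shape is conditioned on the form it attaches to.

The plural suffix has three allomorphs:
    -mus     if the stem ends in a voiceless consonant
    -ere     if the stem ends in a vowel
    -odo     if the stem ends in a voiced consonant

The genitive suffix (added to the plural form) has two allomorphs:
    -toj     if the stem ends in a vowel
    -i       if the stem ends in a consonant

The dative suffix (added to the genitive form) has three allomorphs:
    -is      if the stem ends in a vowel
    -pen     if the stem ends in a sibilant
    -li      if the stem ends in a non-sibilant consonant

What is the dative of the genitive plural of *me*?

meeretojli

*me* — final sound /e/ (a vowel) → -ere → *meere*.
The plural form *meere*: final sound = /e/, a vowel → -toj → *meeretoj*.
Since the final sound of the genitive form *meeretoj* is /j/ (a non-sibilant consonant), it takes -li, giving *meeretojli*.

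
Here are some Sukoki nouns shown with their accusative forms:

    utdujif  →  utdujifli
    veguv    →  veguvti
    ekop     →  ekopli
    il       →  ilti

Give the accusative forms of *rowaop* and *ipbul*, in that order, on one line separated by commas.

rowaopli, ipbulti

The pattern is voicing of the final consonant: -li when the stem ends in a voiceless consonant (*utdujif*, *ekop*); -ti when the stem ends in a voiced consonant (*veguv*, *il*).
Since the final consonant of *rowaop* is /p/ (voiceless), it takes -li, giving *rowaopli*.
Since the final consonant of *ipbul* is /l/ (voiced), it takes -ti, giving *ipbulti*.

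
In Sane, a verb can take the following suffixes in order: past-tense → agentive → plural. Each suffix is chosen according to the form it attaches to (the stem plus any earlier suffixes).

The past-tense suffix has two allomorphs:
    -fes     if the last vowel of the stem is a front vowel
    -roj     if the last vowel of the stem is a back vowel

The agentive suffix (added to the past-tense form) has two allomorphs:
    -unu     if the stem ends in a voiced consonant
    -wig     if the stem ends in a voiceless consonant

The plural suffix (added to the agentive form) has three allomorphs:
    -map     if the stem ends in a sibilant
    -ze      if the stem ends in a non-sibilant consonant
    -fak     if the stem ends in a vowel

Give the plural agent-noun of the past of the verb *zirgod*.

zirgodrojunufak

The last vowel of *zirgod* is /o/, which is a back vowel, so the past-tense suffix is -roj, giving *zirgodroj*.
The past-tense form *zirgodroj*: final consonant = /j/, voiced → -unu → *zirgodrojunu*.
The agentive form *zirgodrojunu*: final sound = /u/, a vowel → -fak → *zirgodrojunufak*.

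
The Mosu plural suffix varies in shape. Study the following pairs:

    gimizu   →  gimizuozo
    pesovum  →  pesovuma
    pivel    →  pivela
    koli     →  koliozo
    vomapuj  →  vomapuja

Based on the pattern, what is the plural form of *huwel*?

The alternation tracks the final sound of the stem — -a when the stem ends in a consonant (*pesovum*, *pivel*, *vomapuj*); -ozo when the stem ends in a vowel (*gimizu*, *koli*).
The final sound of *huwel* is /l/, which is a consonant, so the suffix is -a, giving *huwela*.

huwela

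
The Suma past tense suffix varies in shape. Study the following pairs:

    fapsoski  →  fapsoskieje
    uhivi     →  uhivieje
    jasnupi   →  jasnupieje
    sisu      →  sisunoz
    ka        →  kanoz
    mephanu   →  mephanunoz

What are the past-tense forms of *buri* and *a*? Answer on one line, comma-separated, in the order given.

The suffix is conditioned by the last vowel: -eje when the last vowel of the stem is a front vowel (*fapsoski*, *uhivi*, *jasnupi*); -noz when the last vowel of the stem is a back vowel (*sisu*, *ka*, *mephanu*).
The last vowel of *buri* is /i/, which is a front vowel, so the suffix is -eje, giving *burieje*.
The last vowel of *a* is /a/, which is a back vowel, so the suffix is -noz, giving *anoz*.

burieje, anoz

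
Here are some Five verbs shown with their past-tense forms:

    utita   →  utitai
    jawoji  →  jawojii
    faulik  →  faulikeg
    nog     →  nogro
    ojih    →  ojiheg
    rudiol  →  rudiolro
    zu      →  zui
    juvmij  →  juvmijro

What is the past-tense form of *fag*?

Looking at the final sound of each stem: -eg when the stem ends in a voiceless consonant (*faulik*, *ojih*); -ro when the stem ends in a voiced consonant (*nog*, *rudiol*, *juvmij*); -i when the stem ends in a vowel (*utita*, *jawoji*, *zu*).
*fag*: final sound = /g/, a voiced consonant → -ro → *fagro*.

fagro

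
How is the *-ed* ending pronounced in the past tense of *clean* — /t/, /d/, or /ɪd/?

The stem *clean* ends in a voiced sound other than /d/.
The -ed suffix is realized as /ɪd/ after /t, d/; as /t/ after other voiceless consonants; and as /d/ after other voiced sounds.
So -ed on *clean* is pronounced /d/.

/d/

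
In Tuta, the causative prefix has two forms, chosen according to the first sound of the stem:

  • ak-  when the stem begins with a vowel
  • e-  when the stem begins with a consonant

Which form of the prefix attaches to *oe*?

Since the first sound of *oe* is /o/ (a vowel), it takes ak-.

ak-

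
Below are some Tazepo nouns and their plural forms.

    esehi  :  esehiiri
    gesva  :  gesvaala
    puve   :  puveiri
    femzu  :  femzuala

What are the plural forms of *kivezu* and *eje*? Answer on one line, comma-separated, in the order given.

The alternation tracks the last vowel of the stem — -iri when the last vowel of the stem is a front vowel (*esehi*, *puve*); -ala when the last vowel of the stem is a back vowel (*gesva*, *femzu*).
*kivezu* — last vowel /u/ (a back vowel) → -ala → *kivezuala*.
*eje* — last vowel /e/ (a front vowel) → -iri → *ejeiri*.

kivezuala, ejeiri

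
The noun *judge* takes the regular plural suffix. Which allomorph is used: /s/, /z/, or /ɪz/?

The stem *judge* ends in a sibilant (/s, z, ʃ, ʒ, tʃ, dʒ/).
The plural suffix surfaces as /ɪz/ after sibilants, /s/ after other voiceless consonants, and /z/ after other voiced sounds.
So the plural -s on *judge* is pronounced /ɪz/.

/ɪz/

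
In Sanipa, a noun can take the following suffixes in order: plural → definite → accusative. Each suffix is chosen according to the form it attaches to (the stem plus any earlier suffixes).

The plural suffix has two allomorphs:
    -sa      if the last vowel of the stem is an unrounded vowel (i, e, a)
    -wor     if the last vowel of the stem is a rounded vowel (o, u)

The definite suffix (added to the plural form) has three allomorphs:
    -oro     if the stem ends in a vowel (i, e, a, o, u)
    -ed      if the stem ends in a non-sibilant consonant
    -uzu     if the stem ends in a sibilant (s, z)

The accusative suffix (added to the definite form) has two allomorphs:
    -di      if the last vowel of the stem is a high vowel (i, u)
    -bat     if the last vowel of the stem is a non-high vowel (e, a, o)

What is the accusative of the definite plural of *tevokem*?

tevokemsaorobat

The last vowel of *tevokem* is /e/, which is an unrounded vowel, so the plural suffix is -sa, giving *tevokemsa*.
The plural form *tevokemsa* — final sound /a/ (a vowel) → -oro → *tevokemsaoro*.
The last vowel of the definite form *tevokemsaoro* is /o/, which is a non-high vowel, so the accusative suffix is -bat, giving *tevokemsaorobat*.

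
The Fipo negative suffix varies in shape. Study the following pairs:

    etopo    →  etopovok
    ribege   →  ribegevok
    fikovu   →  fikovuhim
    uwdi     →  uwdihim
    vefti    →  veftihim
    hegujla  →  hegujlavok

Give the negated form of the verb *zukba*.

The pattern is height harmony: -him when the last vowel of the stem is a high vowel (*fikovu*, *uwdi*, *vefti*); -vok when the last vowel of the stem is a non-high vowel (*etopo*, *ribege*, *hegujla*).
The last vowel of *zukba* is /a/, which is a non-high vowel, so the suffix is -vok, giving *zukbavok*.

zukbavok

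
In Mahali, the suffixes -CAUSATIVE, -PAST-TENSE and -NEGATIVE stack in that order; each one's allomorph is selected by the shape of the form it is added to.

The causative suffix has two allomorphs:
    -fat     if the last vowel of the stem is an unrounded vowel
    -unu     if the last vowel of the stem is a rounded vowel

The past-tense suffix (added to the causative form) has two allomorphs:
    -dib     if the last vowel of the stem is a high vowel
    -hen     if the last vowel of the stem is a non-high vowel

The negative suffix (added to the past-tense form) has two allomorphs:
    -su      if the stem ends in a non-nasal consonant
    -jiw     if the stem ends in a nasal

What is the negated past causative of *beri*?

The last vowel of *beri* is /i/, which is an unrounded vowel, so the causative suffix is -fat, giving *berifat*.
The causative form *berifat* — last vowel /a/ (a non-high vowel) → -hen → *berifathen*.
Since the final consonant of the past-tense form *berifathen* is /n/ (a nasal), it takes -jiw, giving *berifathenjiw*.

berifathenjiw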